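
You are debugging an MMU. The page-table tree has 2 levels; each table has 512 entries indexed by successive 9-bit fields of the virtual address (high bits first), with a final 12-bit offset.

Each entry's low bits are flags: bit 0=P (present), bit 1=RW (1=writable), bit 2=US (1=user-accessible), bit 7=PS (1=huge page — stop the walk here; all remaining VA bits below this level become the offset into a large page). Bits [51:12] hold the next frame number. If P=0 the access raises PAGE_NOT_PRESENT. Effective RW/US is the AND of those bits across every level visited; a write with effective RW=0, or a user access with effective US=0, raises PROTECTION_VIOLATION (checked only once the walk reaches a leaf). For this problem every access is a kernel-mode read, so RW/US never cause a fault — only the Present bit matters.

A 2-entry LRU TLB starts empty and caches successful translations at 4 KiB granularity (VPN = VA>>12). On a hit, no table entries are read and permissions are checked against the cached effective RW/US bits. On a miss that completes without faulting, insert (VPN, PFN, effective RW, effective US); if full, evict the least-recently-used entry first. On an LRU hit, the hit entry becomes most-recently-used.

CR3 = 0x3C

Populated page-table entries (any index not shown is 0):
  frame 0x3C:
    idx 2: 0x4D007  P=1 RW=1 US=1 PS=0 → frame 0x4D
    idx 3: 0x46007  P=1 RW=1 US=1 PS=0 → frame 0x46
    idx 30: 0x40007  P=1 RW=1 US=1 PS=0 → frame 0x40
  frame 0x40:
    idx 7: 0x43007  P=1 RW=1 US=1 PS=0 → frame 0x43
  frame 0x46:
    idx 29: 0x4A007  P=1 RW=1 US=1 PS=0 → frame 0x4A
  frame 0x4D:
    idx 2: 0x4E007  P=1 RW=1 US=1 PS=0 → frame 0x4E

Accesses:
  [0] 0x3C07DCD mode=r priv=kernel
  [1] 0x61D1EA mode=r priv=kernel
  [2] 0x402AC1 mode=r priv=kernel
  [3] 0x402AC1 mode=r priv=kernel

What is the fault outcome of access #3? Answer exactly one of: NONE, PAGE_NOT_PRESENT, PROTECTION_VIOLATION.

Trace:
#0 VA=0x3C07DCD (r,kernel):
  [0] read 0x3C idx=30: raw=0x40007 flags P=1 W=1 U=1 S=0
  [1] read 0x40 idx=7: raw=0x43007 flags P=1 W=1 U=1 S=0
  ⇒ phys 0x43DCD  [2 reads]
#1 VA=0x61D1EA (r,kernel):
  [0] read 0x3C idx=3: raw=0x46007 flags P=1 W=1 U=1 S=0
  [1] read 0x46 idx=29: raw=0x4A007 flags P=1 W=1 U=1 S=0
  ⇒ phys 0x4A1EA  [2 reads]
#2 VA=0x402AC1 (r,kernel):
  [0] read 0x3C idx=2: raw=0x4D007 flags P=1 W=1 U=1 S=0
  [1] read 0x4D idx=2: raw=0x4E007 flags P=1 W=1 U=1 S=0
  ⇒ phys 0x4EAC1  [2 reads]
#3 VA=0x402AC1 (r,kernel):
  TLB hit vpn=0x402 → PA=0x4EAC1

Access #3 fault: NONE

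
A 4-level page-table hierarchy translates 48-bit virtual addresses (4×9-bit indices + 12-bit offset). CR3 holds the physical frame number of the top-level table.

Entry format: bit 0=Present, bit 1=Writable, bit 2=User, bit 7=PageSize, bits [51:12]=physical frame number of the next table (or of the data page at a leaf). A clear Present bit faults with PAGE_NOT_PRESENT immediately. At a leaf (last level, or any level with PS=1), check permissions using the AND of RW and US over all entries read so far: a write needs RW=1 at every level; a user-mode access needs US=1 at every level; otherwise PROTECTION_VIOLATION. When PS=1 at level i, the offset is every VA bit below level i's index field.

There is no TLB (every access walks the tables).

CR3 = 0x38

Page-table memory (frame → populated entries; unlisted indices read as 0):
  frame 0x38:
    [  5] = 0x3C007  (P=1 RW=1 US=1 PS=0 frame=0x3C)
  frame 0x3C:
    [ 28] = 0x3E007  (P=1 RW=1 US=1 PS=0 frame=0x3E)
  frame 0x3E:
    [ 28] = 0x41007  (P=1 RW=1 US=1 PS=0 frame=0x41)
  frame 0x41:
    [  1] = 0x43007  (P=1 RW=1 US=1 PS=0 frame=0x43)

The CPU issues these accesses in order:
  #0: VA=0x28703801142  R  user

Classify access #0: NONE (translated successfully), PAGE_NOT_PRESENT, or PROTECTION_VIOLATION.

Per-access translation:
#0 VA=0x28703801142 (r,user):
  [0] read 0x38 idx=5: raw=0x3C007 flags P=1 W=1 U=1 S=0
  [1] read 0x3C idx=28: raw=0x3E007 flags P=1 W=1 U=1 S=0
  [2] read 0x3E idx=28: raw=0x41007 flags P=1 W=1 U=1 S=0
  [3] read 0x41 idx=1: raw=0x43007 flags P=1 W=1 U=1 S=0
  ⇒ phys 0x43142  [4 reads]

Access #0 fault: NONE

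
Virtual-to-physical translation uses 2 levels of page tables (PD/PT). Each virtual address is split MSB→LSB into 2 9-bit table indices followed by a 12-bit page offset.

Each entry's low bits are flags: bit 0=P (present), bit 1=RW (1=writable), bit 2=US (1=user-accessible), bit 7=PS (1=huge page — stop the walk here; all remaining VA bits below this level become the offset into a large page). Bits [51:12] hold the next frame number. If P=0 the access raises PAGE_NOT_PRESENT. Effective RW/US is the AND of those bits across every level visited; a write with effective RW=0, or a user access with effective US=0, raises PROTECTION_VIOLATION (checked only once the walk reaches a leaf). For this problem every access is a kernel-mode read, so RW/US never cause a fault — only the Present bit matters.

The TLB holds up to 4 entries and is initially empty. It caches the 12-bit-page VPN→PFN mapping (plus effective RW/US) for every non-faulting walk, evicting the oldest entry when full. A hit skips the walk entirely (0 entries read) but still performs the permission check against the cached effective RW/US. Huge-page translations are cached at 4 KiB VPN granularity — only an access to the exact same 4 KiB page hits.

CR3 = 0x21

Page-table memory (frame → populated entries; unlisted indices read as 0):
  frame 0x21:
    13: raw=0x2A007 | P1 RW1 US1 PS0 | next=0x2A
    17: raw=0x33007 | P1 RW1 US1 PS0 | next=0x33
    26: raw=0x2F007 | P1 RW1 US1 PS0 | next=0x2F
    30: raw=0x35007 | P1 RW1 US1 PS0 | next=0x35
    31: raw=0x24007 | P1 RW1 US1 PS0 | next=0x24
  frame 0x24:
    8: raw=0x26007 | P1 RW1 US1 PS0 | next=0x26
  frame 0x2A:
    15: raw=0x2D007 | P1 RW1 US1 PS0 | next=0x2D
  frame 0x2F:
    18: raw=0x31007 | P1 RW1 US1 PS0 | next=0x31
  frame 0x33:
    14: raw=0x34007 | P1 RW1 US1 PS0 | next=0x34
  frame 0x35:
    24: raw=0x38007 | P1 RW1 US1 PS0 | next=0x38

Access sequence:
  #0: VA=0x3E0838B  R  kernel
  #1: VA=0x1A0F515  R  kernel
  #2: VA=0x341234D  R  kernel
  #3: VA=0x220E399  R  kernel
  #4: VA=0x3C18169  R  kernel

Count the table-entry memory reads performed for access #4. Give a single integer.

Trace:
#0 VA=0x3E0838B (r,kernel):
  L0: frame=0x21 idx=31 entry=0x24007 [P=1 RW=1 US=1 PS=0]
  L1: frame=0x24 idx=8 entry=0x26007 [P=1 RW=1 US=1 PS=0]
  ⇒ phys 0x2638B  [2 reads]
#1 VA=0x1A0F515 (r,kernel):
  L0: frame=0x21 idx=13 entry=0x2A007 [P=1 RW=1 US=1 PS=0]
  L1: frame=0x2A idx=15 entry=0x2D007 [P=1 RW=1 US=1 PS=0]
  ⇒ phys 0x2D515  [2 reads]
#2 VA=0x341234D (r,kernel):
  L0: frame=0x21 idx=26 entry=0x2F007 [P=1 RW=1 US=1 PS=0]
  L1: frame=0x2F idx=18 entry=0x31007 [P=1 RW=1 US=1 PS=0]
  ⇒ phys 0x3134D  [2 reads]
#3 VA=0x220E399 (r,kernel):
  L0: frame=0x21 idx=17 entry=0x33007 [P=1 RW=1 US=1 PS=0]
  L1: frame=0x33 idx=14 entry=0x34007 [P=1 RW=1 US=1 PS=0]
  ⇒ phys 0x34399  [2 reads]
#4 VA=0x3C18169 (r,kernel):
  L0: frame=0x21 idx=30 entry=0x35007 [P=1 RW=1 US=1 PS=0]
  L1: frame=0x35 idx=24 entry=0x38007 [P=1 RW=1 US=1 PS=0]
  ⇒ phys 0x38169  [2 reads]

Entries read for #4: 2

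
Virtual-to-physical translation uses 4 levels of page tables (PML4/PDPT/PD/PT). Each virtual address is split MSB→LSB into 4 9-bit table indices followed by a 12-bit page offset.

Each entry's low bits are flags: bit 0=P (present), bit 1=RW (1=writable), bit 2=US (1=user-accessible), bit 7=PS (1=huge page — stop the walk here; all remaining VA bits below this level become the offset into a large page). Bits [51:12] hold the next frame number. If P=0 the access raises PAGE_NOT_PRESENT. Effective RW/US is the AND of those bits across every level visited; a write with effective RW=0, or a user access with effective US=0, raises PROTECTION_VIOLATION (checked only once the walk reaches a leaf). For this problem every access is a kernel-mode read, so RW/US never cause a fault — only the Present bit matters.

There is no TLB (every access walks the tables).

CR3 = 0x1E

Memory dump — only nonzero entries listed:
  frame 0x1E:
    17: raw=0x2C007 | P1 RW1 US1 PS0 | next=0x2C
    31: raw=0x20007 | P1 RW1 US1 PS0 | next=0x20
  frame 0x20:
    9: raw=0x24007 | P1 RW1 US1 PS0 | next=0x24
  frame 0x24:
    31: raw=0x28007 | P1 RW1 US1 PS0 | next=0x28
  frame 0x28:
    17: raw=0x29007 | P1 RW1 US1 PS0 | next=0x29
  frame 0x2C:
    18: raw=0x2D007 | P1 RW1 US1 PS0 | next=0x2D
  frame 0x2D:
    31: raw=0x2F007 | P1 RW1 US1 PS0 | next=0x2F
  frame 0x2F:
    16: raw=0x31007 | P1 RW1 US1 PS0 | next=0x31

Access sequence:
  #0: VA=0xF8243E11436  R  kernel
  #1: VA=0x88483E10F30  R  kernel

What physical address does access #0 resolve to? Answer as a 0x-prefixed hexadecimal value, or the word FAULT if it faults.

Trace:
#0 VA=0xF8243E11436 (r,kernel):
  L0: frame=0x1E idx=31 entry=0x20007 [P=1 RW=1 US=1 PS=0]
  L1: frame=0x20 idx=9 entry=0x24007 [P=1 RW=1 US=1 PS=0]
  L2: frame=0x24 idx=31 entry=0x28007 [P=1 RW=1 US=1 PS=0]
  L3: frame=0x28 idx=17 entry=0x29007 [P=1 RW=1 US=1 PS=0]
  ✓ 0x29436  — 4 lookups
#1 VA=0x88483E10F30 (r,kernel):
  L0: frame=0x1E idx=17 entry=0x2C007 [P=1 RW=1 US=1 PS=0]
  L1: frame=0x2C idx=18 entry=0x2D007 [P=1 RW=1 US=1 PS=0]
  L2: frame=0x2D idx=31 entry=0x2F007 [P=1 RW=1 US=1 PS=0]
  L3: frame=0x2F idx=16 entry=0x31007 [P=1 RW=1 US=1 PS=0]
  ✓ 0x31F30  — 4 lookups

Access #0 PA: 0x29436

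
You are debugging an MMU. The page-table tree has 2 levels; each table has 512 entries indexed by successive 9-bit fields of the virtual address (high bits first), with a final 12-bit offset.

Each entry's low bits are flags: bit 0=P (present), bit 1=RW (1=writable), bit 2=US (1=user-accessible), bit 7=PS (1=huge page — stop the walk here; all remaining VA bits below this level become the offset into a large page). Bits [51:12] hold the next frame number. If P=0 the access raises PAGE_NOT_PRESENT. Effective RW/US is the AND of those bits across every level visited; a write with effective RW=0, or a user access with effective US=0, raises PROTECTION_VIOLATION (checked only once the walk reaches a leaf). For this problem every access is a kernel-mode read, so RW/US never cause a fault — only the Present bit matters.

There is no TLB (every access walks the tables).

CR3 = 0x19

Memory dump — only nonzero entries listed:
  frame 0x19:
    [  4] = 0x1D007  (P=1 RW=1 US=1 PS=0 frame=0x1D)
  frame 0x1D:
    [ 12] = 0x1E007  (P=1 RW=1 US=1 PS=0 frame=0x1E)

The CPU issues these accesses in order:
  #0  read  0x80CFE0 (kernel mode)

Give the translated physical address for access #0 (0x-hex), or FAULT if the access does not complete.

Per-access translation:
#0 VA=0x80CFE0 (r,kernel):
  lvl0: tbl 0x19, slot 4 ⇒ 0x1D007 (P1/RW1/US1/PS0)
  lvl1: tbl 0x1D, slot 12 ⇒ 0x1E007 (P1/RW1/US1/PS0)
  → PA=0x1EFE0  (2 entries read)

Access #0 PA: 0x1EFE0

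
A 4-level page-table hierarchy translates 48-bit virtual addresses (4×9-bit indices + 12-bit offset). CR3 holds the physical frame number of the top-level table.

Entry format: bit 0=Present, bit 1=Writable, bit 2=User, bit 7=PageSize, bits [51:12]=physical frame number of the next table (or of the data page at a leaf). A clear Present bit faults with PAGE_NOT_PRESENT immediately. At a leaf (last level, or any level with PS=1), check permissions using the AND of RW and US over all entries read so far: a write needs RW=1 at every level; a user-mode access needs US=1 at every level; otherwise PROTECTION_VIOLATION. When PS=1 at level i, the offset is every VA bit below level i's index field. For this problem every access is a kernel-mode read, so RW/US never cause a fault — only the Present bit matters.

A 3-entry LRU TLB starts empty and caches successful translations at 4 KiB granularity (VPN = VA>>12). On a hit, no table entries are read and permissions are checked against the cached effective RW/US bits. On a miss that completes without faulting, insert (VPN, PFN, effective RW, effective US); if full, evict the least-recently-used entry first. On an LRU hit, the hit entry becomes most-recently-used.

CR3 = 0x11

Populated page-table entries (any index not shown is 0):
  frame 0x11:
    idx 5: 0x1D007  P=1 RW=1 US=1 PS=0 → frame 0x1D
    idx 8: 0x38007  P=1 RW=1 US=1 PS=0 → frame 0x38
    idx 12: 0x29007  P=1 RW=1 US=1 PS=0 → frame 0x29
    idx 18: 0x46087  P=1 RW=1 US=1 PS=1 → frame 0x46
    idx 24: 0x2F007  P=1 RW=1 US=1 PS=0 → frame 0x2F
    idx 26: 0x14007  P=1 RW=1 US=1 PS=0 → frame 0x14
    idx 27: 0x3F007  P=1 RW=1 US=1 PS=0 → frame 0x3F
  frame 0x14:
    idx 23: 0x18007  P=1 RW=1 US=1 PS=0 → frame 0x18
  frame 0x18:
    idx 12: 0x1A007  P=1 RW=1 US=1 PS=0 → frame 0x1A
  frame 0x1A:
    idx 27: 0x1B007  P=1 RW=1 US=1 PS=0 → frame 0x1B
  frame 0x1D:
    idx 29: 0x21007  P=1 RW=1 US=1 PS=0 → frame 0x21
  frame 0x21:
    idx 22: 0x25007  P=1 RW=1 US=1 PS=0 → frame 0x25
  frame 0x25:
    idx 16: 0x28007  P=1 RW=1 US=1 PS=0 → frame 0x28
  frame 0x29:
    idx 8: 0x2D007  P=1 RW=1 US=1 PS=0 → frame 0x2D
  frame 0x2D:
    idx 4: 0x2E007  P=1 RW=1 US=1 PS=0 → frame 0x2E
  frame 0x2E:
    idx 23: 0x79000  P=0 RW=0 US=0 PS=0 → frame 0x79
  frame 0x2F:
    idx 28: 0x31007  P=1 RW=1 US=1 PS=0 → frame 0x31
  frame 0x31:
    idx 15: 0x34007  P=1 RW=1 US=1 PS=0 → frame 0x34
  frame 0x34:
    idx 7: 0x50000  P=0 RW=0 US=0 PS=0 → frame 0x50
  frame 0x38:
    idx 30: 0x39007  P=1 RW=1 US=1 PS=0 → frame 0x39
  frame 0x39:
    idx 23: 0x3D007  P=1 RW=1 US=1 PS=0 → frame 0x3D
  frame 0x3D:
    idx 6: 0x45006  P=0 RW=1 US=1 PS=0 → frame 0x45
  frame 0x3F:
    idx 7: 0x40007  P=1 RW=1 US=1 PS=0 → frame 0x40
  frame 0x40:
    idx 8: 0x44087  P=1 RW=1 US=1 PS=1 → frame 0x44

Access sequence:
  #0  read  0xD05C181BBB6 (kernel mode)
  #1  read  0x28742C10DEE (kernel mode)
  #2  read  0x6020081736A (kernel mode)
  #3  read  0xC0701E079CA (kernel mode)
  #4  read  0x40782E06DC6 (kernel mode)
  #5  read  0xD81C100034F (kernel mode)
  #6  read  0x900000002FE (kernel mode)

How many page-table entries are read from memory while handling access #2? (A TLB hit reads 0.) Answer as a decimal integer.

Per-access translation:
#0 VA=0xD05C181BBB6 (r,kernel):
  [0] read 0x11 idx=26: raw=0x14007 flags P=1 W=1 U=1 S=0
  [1] read 0x14 idx=23: raw=0x18007 flags P=1 W=1 U=1 S=0
  [2] read 0x18 idx=12: raw=0x1A007 flags P=1 W=1 U=1 S=0
  [3] read 0x1A idx=27: raw=0x1B007 flags P=1 W=1 U=1 S=0
  → PA=0x1BBB6  (4 entries read)
#1 VA=0x28742C10DEE (r,kernel):
  [0] read 0x11 idx=5: raw=0x1D007 flags P=1 W=1 U=1 S=0
  [1] read 0x1D idx=29: raw=0x21007 flags P=1 W=1 U=1 S=0
  [2] read 0x21 idx=22: raw=0x25007 flags P=1 W=1 U=1 S=0
  [3] read 0x25 idx=16: raw=0x28007 flags P=1 W=1 U=1 S=0
  → PA=0x28DEE  (4 entries read)
#2 VA=0x6020081736A (r,kernel):
  [0] read 0x11 idx=12: raw=0x29007 flags P=1 W=1 U=1 S=0
  [1] read 0x29 idx=8: raw=0x2D007 flags P=1 W=1 U=1 S=0
  [2] read 0x2D idx=4: raw=0x2E007 flags P=1 W=1 U=1 S=0
  [3] read 0x2E idx=23: raw=0x79000 flags P=0 W=0 U=0 S=0
  ⇒ fault: PAGE_NOT_PRESENT  — 4 lookups
#3 VA=0xC0701E079CA (r,kernel):
  [0] read 0x11 idx=24: raw=0x2F007 flags P=1 W=1 U=1 S=0
  [1] read 0x2F idx=28: raw=0x31007 flags P=1 W=1 U=1 S=0
  [2] read 0x31 idx=15: raw=0x34007 flags P=1 W=1 U=1 S=0
  [3] read 0x34 idx=7: raw=0x50000 flags P=0 W=0 U=0 S=0
  ⇒ fault: PAGE_NOT_PRESENT  — 4 lookups
#4 VA=0x40782E06DC6 (r,kernel):
  [0] read 0x11 idx=8: raw=0x38007 flags P=1 W=1 U=1 S=0
  [1] read 0x38 idx=30: raw=0x39007 flags P=1 W=1 U=1 S=0
  [2] read 0x39 idx=23: raw=0x3D007 flags P=1 W=1 U=1 S=0
  [3] read 0x3D idx=6: raw=0x45006 flags P=0 W=1 U=1 S=0
  ⇒ fault: PAGE_NOT_PRESENT  — 4 lookups
#5 VA=0xD81C100034F (r,kernel):
  [0] read 0x11 idx=27: raw=0x3F007 flags P=1 W=1 U=1 S=0
  [1] read 0x3F idx=7: raw=0x40007 flags P=1 W=1 U=1 S=0
  [2] read 0x40 idx=8: raw=0x44087 flags P=1 W=1 U=1 S=1
  → PA=0x4434F (huge @L2)  (3 entries read)
#6 VA=0x900000002FE (r,kernel):
  [0] read 0x11 idx=18: raw=0x46087 flags P=1 W=1 U=1 S=1
  → PA=0x462FE (huge @L0)  (1 entries read)

Entries read for #2: 4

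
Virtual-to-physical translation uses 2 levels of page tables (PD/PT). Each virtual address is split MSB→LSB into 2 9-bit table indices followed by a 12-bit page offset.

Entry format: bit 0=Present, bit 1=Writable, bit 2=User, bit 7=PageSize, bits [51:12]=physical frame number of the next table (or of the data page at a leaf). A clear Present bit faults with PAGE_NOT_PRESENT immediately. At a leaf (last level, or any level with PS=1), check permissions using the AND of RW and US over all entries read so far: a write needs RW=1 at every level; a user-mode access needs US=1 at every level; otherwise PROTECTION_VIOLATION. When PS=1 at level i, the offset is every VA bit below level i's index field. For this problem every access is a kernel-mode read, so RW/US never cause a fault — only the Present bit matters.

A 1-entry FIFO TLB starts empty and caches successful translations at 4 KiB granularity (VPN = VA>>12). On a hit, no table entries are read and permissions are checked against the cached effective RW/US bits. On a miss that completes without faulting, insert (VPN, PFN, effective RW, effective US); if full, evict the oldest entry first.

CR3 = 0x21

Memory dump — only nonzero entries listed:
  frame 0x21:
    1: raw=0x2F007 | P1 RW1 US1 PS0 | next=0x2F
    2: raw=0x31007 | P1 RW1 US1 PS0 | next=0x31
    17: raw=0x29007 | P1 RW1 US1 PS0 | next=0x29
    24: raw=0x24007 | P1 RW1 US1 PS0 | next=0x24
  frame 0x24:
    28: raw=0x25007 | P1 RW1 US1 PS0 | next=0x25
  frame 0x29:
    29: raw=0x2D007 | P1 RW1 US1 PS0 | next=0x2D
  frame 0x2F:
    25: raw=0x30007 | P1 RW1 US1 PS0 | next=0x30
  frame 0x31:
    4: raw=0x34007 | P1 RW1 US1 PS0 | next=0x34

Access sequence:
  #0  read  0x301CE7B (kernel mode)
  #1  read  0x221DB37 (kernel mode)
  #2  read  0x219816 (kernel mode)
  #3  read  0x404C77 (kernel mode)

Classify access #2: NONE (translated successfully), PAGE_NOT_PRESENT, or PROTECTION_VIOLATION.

Per-access translation:
#0 VA=0x301CE7B (r,kernel):
  L0: frame=0x21 idx=24 entry=0x24007 [P=1 RW=1 US=1 PS=0]
  L1: frame=0x24 idx=28 entry=0x25007 [P=1 RW=1 US=1 PS=0]
  → PA=0x25E7B  (2 entries read)
#1 VA=0x221DB37 (r,kernel):
  L0: frame=0x21 idx=17 entry=0x29007 [P=1 RW=1 US=1 PS=0]
  L1: frame=0x29 idx=29 entry=0x2D007 [P=1 RW=1 US=1 PS=0]
  → PA=0x2DB37  (2 entries read)
#2 VA=0x219816 (r,kernel):
  L0: frame=0x21 idx=1 entry=0x2F007 [P=1 RW=1 US=1 PS=0]
  L1: frame=0x2F idx=25 entry=0x30007 [P=1 RW=1 US=1 PS=0]
  → PA=0x30816  (2 entries read)
#3 VA=0x404C77 (r,kernel):
  L0: frame=0x21 idx=2 entry=0x31007 [P=1 RW=1 US=1 PS=0]
  L1: frame=0x31 idx=4 entry=0x34007 [P=1 RW=1 US=1 PS=0]
  → PA=0x34C77  (2 entries read)

Access #2 fault: NONE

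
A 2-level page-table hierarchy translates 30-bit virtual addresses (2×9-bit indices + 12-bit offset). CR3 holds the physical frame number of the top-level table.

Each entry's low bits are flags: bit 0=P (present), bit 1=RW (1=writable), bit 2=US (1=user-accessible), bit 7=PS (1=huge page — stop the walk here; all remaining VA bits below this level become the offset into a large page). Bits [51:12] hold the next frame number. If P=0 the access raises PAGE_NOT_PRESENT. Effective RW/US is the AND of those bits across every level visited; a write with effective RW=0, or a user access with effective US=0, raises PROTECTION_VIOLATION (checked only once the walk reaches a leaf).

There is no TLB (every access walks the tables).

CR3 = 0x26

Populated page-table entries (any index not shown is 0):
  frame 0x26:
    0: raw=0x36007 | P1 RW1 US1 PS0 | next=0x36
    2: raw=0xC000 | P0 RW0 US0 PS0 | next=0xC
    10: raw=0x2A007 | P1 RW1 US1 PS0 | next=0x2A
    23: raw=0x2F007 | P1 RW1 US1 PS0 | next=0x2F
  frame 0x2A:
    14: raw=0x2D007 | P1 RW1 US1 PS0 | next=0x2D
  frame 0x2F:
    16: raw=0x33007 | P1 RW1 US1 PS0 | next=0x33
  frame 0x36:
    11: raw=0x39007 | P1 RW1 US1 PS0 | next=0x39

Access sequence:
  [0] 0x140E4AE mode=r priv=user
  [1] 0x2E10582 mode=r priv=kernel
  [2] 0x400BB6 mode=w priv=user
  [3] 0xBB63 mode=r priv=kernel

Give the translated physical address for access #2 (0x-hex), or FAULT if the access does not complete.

Walk each access:
#0 VA=0x140E4AE (r,user):
  L0: frame=0x26 idx=10 entry=0x2A007 [P=1 RW=1 US=1 PS=0]
  L1: frame=0x2A idx=14 entry=0x2D007 [P=1 RW=1 US=1 PS=0]
  ⇒ phys 0x2D4AE  [2 reads]
#1 VA=0x2E10582 (r,kernel):
  L0: frame=0x26 idx=23 entry=0x2F007 [P=1 RW=1 US=1 PS=0]
  L1: frame=0x2F idx=16 entry=0x33007 [P=1 RW=1 US=1 PS=0]
  ⇒ phys 0x33582  [2 reads]
#2 VA=0x400BB6 (w,user):
  L0: frame=0x26 idx=2 entry=0xC000 [P=0 RW=0 US=0 PS=0]
  ✗ PAGE_NOT_PRESENT  [1 reads]
#3 VA=0xBB63 (r,kernel):
  L0: frame=0x26 idx=0 entry=0x36007 [P=1 RW=1 US=1 PS=0]
  L1: frame=0x36 idx=11 entry=0x39007 [P=1 RW=1 US=1 PS=0]
  ⇒ phys 0x39B63  [2 reads]

Access #2 PA: FAULT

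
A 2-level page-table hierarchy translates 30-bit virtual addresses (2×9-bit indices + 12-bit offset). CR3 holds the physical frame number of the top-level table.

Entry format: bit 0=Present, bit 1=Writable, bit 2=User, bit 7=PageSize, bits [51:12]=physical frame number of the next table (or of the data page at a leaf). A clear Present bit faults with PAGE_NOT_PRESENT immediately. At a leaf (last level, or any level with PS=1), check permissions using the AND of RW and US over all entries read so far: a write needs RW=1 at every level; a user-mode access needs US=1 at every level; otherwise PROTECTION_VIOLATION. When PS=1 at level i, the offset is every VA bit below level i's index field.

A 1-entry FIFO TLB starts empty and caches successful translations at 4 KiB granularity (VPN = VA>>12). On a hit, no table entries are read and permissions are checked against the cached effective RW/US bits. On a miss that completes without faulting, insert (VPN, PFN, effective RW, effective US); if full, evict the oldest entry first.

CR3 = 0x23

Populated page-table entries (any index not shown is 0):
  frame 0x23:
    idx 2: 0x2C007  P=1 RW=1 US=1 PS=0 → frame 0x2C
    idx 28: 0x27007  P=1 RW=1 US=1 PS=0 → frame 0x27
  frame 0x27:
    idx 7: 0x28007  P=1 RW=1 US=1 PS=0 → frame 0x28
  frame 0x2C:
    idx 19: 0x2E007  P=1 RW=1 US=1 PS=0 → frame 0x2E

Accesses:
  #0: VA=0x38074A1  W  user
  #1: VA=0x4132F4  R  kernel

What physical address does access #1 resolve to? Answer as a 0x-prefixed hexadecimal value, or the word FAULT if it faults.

Per-access translation:
#0 VA=0x38074A1 (w,user):
  L0 @0x23[28] → 0x27007  P=1,RW=1,US=1,PS=0
  L1 @0x27[7] → 0x28007  P=1,RW=1,US=1,PS=0
  ✓ 0x284A1  — 2 lookups
#1 VA=0x4132F4 (r,kernel):
  L0 @0x23[2] → 0x2C007  P=1,RW=1,US=1,PS=0
  L1 @0x2C[19] → 0x2E007  P=1,RW=1,US=1,PS=0
  ✓ 0x2E2F4  — 2 lookups

Access #1 PA: 0x2E2F4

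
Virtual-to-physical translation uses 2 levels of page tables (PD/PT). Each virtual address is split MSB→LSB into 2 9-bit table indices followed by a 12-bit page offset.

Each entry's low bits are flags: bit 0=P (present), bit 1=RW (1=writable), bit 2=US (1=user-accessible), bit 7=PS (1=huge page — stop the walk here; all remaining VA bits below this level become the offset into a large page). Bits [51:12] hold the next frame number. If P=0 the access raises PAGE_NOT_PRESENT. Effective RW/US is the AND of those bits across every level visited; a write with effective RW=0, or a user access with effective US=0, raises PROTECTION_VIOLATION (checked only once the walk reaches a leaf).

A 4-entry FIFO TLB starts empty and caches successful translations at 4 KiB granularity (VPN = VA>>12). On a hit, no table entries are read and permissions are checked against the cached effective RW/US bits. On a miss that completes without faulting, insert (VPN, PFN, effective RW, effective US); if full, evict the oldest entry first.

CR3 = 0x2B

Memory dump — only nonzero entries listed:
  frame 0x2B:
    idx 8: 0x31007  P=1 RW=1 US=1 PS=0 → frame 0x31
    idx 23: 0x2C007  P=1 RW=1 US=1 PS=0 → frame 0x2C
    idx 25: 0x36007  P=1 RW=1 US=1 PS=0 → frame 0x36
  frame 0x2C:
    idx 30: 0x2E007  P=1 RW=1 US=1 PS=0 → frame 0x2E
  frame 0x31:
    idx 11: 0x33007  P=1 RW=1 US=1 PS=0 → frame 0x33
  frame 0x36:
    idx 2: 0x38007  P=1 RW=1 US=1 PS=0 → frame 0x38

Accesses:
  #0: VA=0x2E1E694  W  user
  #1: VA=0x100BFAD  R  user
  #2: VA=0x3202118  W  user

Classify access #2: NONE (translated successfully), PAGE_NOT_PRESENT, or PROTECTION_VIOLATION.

Trace:
#0 VA=0x2E1E694 (w,user):
  L0 @0x2B[23] → 0x2C007  P=1,RW=1,US=1,PS=0
  L1 @0x2C[30] → 0x2E007  P=1,RW=1,US=1,PS=0
  → PA=0x2E694  (2 entries read)
#1 VA=0x100BFAD (r,user):
  L0 @0x2B[8] → 0x31007  P=1,RW=1,US=1,PS=0
  L1 @0x31[11] → 0x33007  P=1,RW=1,US=1,PS=0
  → PA=0x33FAD  (2 entries read)
#2 VA=0x3202118 (w,user):
  L0 @0x2B[25] → 0x36007  P=1,RW=1,US=1,PS=0
  L1 @0x36[2] → 0x38007  P=1,RW=1,US=1,PS=0
  → PA=0x38118  (2 entries read)

Access #2 fault: NONE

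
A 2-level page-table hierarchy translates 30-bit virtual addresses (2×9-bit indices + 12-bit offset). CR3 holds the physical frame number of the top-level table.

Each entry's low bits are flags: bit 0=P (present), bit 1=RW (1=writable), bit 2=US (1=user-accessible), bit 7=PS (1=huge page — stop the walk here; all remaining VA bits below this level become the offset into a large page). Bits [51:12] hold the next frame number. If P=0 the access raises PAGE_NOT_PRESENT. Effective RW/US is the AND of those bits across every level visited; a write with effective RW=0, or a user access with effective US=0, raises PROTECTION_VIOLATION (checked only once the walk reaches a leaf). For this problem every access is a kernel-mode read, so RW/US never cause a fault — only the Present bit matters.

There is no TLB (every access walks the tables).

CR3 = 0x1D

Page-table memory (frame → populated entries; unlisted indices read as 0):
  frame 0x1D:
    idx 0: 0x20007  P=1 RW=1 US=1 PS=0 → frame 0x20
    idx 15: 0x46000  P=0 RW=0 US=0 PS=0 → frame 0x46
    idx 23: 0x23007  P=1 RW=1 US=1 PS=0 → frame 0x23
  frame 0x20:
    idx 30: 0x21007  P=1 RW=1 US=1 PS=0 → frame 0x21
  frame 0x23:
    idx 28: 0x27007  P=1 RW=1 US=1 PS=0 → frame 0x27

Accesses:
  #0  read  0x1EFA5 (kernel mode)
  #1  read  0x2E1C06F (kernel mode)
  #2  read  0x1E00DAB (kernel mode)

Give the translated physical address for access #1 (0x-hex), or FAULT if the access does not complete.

Walk each access:
#0 VA=0x1EFA5 (r,kernel):
  L0 @0x1D[0] → 0x20007  P=1,RW=1,US=1,PS=0
  L1 @0x20[30] → 0x21007  P=1,RW=1,US=1,PS=0
  → PA=0x21FA5  (2 entries read)
#1 VA=0x2E1C06F (r,kernel):
  L0 @0x1D[23] → 0x23007  P=1,RW=1,US=1,PS=0
  L1 @0x23[28] → 0x27007  P=1,RW=1,US=1,PS=0
  → PA=0x2706F  (2 entries read)
#2 VA=0x1E00DAB (r,kernel):
  L0 @0x1D[15] → 0x46000  P=0,RW=0,US=0,PS=0
  ⇒ fault: PAGE_NOT_PRESENT  — 1 lookups

Access #1 PA: 0x2706F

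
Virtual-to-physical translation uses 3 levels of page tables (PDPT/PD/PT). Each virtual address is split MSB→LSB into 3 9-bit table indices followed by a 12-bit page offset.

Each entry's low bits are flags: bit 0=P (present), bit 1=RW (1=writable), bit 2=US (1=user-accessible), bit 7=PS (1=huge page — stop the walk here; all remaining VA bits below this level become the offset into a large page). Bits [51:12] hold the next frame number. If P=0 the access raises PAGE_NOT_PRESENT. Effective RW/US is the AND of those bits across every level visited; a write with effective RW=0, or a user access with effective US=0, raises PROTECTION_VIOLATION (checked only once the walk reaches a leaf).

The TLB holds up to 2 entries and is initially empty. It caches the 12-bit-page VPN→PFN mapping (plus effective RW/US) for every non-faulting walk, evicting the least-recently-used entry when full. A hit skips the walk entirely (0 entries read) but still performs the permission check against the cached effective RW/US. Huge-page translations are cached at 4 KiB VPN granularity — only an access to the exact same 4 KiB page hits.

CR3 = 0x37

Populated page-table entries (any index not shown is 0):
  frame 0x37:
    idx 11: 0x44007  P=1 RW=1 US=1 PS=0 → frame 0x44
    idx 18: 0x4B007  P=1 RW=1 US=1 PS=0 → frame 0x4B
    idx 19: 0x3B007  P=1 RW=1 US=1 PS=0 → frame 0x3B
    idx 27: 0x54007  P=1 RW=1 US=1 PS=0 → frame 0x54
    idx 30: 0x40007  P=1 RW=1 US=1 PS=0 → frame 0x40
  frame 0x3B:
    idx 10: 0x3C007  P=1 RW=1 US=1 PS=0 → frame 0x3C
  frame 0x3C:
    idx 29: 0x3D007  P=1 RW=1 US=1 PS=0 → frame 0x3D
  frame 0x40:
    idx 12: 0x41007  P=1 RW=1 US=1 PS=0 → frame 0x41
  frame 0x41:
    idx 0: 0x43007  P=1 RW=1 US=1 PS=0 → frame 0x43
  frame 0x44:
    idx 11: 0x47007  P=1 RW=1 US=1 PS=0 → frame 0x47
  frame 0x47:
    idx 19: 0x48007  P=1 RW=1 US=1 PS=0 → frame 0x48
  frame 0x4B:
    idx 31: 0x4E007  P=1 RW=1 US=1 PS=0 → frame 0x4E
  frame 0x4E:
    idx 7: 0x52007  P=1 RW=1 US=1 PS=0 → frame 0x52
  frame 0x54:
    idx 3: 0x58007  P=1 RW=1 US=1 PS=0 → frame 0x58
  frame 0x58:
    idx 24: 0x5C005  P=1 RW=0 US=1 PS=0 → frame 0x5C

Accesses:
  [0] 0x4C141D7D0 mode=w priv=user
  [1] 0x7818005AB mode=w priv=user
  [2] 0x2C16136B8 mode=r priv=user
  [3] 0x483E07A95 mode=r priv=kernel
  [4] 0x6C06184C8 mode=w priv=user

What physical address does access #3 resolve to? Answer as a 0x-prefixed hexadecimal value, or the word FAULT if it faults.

Walk each access:
#0 VA=0x4C141D7D0 (w,user):
  lvl0: tbl 0x37, slot 19 ⇒ 0x3B007 (P1/RW1/US1/PS0)
  lvl1: tbl 0x3B, slot 10 ⇒ 0x3C007 (P1/RW1/US1/PS0)
  lvl2: tbl 0x3C, slot 29 ⇒ 0x3D007 (P1/RW1/US1/PS0)
  → PA=0x3D7D0  (3 entries read)
#1 VA=0x7818005AB (w,user):
  lvl0: tbl 0x37, slot 30 ⇒ 0x40007 (P1/RW1/US1/PS0)
  lvl1: tbl 0x40, slot 12 ⇒ 0x41007 (P1/RW1/US1/PS0)
  lvl2: tbl 0x41, slot 0 ⇒ 0x43007 (P1/RW1/US1/PS0)
  → PA=0x435AB  (3 entries read)
#2 VA=0x2C16136B8 (r,user):
  lvl0: tbl 0x37, slot 11 ⇒ 0x44007 (P1/RW1/US1/PS0)
  lvl1: tbl 0x44, slot 11 ⇒ 0x47007 (P1/RW1/US1/PS0)
  lvl2: tbl 0x47, slot 19 ⇒ 0x48007 (P1/RW1/US1/PS0)
  → PA=0x486B8  (3 entries read)
#3 VA=0x483E07A95 (r,kernel):
  lvl0: tbl 0x37, slot 18 ⇒ 0x4B007 (P1/RW1/US1/PS0)
  lvl1: tbl 0x4B, slot 31 ⇒ 0x4E007 (P1/RW1/US1/PS0)
  lvl2: tbl 0x4E, slot 7 ⇒ 0x52007 (P1/RW1/US1/PS0)
  → PA=0x52A95  (3 entries read)
#4 VA=0x6C06184C8 (w,user):
  lvl0: tbl 0x37, slot 27 ⇒ 0x54007 (P1/RW1/US1/PS0)
  lvl1: tbl 0x54, slot 3 ⇒ 0x58007 (P1/RW1/US1/PS0)
  lvl2: tbl 0x58, slot 24 ⇒ 0x5C005 (P1/RW0/US1/PS0)
  → PROTECTION_VIOLATION  (3 entries read)

Access #3 PA: 0x52A95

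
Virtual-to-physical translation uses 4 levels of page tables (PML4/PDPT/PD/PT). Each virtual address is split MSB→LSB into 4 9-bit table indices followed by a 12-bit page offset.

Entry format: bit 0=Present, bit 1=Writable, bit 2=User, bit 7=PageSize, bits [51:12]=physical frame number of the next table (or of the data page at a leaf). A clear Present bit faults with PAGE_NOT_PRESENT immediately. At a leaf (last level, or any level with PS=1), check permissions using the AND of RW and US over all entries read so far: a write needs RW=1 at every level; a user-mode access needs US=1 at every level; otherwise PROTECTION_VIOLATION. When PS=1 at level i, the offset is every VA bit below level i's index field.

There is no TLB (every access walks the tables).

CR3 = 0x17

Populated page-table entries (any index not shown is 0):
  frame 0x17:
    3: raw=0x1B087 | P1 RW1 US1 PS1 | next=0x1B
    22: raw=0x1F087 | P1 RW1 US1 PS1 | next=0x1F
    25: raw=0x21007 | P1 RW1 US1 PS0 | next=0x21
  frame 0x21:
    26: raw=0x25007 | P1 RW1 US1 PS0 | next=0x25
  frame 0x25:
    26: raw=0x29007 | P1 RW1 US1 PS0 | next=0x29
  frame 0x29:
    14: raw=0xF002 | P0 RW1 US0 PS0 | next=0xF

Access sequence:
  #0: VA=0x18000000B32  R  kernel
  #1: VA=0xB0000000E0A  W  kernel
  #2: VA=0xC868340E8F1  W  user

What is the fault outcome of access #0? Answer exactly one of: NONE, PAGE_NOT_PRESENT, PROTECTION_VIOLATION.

Walk each access:
#0 VA=0x18000000B32 (r,kernel):
  [0] read 0x17 idx=3: raw=0x1B087 flags P=1 W=1 U=1 S=1
  ⇒ phys 0x1BB32 (huge @L0)  [1 reads]
#1 VA=0xB0000000E0A (w,kernel):
  [0] read 0x17 idx=22: raw=0x1F087 flags P=1 W=1 U=1 S=1
  ⇒ phys 0x1FE0A (huge @L0)  [1 reads]
#2 VA=0xC868340E8F1 (w,user):
  [0] read 0x17 idx=25: raw=0x21007 flags P=1 W=1 U=1 S=0
  [1] read 0x21 idx=26: raw=0x25007 flags P=1 W=1 U=1 S=0
  [2] read 0x25 idx=26: raw=0x29007 flags P=1 W=1 U=1 S=0
  [3] read 0x29 idx=14: raw=0xF002 flags P=0 W=1 U=0 S=0
  ⇒ fault: PAGE_NOT_PRESENT  — 4 lookups

Access #0 fault: NONE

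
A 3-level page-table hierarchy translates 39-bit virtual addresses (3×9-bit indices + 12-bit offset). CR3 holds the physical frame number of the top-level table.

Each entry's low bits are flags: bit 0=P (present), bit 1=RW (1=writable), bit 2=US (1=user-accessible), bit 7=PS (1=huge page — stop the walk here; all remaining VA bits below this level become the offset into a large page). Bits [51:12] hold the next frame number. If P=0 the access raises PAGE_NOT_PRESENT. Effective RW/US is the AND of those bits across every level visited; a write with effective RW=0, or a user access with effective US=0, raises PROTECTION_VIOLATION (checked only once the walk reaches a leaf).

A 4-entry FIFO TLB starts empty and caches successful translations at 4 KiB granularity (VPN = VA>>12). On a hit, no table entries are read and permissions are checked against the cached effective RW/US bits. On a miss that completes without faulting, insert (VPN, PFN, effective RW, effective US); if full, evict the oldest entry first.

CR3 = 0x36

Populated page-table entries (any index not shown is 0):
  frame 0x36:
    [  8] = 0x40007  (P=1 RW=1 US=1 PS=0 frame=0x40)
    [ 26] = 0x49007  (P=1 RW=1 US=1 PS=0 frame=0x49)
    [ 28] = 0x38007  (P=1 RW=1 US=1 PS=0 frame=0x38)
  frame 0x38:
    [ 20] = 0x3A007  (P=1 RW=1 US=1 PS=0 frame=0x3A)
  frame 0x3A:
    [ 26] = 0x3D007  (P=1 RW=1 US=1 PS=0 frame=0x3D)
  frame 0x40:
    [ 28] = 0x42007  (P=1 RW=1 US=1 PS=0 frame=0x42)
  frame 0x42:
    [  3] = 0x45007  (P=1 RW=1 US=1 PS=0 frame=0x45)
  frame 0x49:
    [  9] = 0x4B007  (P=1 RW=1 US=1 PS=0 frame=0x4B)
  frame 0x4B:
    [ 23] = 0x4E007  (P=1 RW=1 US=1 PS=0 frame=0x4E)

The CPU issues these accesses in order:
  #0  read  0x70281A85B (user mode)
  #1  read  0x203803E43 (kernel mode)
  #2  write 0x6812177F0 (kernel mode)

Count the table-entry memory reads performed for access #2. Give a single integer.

Walk each access:
#0 VA=0x70281A85B (r,user):
  [0] read 0x36 idx=28: raw=0x38007 flags P=1 W=1 U=1 S=0
  [1] read 0x38 idx=20: raw=0x3A007 flags P=1 W=1 U=1 S=0
  [2] read 0x3A idx=26: raw=0x3D007 flags P=1 W=1 U=1 S=0
  → PA=0x3D85B  (3 entries read)
#1 VA=0x203803E43 (r,kernel):
  [0] read 0x36 idx=8: raw=0x40007 flags P=1 W=1 U=1 S=0
  [1] read 0x40 idx=28: raw=0x42007 flags P=1 W=1 U=1 S=0
  [2] read 0x42 idx=3: raw=0x45007 flags P=1 W=1 U=1 S=0
  → PA=0x45E43  (3 entries read)
#2 VA=0x6812177F0 (w,kernel):
  [0] read 0x36 idx=26: raw=0x49007 flags P=1 W=1 U=1 S=0
  [1] read 0x49 idx=9: raw=0x4B007 flags P=1 W=1 U=1 S=0
  [2] read 0x4B idx=23: raw=0x4E007 flags P=1 W=1 U=1 S=0
  → PA=0x4E7F0  (3 entries read)

Entries read for #2: 3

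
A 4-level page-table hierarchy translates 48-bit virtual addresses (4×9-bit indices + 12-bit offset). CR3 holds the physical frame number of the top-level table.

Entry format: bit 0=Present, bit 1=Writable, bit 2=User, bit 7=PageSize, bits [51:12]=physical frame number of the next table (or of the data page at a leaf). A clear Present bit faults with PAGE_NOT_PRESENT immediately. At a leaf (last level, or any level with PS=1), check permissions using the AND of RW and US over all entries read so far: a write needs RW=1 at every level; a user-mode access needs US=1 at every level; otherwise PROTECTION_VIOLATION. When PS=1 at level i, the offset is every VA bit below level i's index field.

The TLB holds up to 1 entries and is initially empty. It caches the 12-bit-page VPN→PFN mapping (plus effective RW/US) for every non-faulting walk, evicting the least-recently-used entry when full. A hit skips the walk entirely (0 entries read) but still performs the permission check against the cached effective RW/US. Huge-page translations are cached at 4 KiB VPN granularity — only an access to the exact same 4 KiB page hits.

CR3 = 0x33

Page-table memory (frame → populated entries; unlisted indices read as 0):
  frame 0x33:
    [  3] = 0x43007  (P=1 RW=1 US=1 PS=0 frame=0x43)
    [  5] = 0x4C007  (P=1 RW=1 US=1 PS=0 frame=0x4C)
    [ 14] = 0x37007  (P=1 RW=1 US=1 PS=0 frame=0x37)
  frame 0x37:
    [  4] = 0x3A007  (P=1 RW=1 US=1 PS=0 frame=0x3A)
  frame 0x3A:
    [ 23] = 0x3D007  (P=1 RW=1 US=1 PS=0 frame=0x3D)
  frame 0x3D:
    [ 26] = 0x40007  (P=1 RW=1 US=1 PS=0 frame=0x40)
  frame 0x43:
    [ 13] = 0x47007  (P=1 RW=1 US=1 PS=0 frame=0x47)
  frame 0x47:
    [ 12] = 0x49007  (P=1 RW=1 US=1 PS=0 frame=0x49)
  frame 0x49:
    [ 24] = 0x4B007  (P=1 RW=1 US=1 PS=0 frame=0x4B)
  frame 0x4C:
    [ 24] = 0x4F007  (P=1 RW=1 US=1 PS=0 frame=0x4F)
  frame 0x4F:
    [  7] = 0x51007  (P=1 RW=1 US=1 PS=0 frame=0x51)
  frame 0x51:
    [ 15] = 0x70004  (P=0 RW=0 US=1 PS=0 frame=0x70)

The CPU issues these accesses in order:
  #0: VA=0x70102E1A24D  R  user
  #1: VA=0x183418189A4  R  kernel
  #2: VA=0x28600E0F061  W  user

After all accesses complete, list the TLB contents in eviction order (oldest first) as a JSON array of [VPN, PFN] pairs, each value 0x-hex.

Trace:
#0 VA=0x70102E1A24D (r,user):
  L0 @0x33[14] → 0x37007  P=1,RW=1,US=1,PS=0
  L1 @0x37[4] → 0x3A007  P=1,RW=1,US=1,PS=0
  L2 @0x3A[23] → 0x3D007  P=1,RW=1,US=1,PS=0
  L3 @0x3D[26] → 0x40007  P=1,RW=1,US=1,PS=0
  → PA=0x4024D  (4 entries read)
#1 VA=0x183418189A4 (r,kernel):
  L0 @0x33[3] → 0x43007  P=1,RW=1,US=1,PS=0
  L1 @0x43[13] → 0x47007  P=1,RW=1,US=1,PS=0
  L2 @0x47[12] → 0x49007  P=1,RW=1,US=1,PS=0
  L3 @0x49[24] → 0x4B007  P=1,RW=1,US=1,PS=0
  → PA=0x4B9A4  (4 entries read)
#2 VA=0x28600E0F061 (w,user):
  L0 @0x33[5] → 0x4C007  P=1,RW=1,US=1,PS=0
  L1 @0x4C[24] → 0x4F007  P=1,RW=1,US=1,PS=0
  L2 @0x4F[7] → 0x51007  P=1,RW=1,US=1,PS=0
  L3 @0x51[15] → 0x70004  P=0,RW=0,US=1,PS=0
  ⇒ fault: PAGE_NOT_PRESENT  — 4 lookups

TLB: [["0x18341818", "0x4B"]]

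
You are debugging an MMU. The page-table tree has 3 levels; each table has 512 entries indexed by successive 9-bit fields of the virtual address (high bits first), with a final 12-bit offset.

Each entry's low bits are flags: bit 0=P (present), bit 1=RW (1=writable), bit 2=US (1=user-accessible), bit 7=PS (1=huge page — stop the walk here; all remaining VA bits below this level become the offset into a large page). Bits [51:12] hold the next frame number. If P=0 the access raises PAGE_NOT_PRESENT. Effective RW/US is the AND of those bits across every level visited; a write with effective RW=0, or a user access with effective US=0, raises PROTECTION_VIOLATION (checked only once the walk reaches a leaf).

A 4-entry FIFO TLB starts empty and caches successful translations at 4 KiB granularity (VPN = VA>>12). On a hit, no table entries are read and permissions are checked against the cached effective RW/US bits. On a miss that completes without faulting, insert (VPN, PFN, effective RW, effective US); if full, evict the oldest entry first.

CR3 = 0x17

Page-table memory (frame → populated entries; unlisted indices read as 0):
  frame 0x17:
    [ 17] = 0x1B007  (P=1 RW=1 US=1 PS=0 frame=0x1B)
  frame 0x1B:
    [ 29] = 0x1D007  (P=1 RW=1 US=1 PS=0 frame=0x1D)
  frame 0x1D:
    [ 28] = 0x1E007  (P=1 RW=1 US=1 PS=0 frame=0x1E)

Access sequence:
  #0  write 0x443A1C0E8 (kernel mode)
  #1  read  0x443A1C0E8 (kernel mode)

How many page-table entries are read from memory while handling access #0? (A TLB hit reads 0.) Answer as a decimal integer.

Trace:
#0 VA=0x443A1C0E8 (w,kernel):
  L0 @0x17[17] → 0x1B007  P=1,RW=1,US=1,PS=0
  L1 @0x1B[29] → 0x1D007  P=1,RW=1,US=1,PS=0
  L2 @0x1D[28] → 0x1E007  P=1,RW=1,US=1,PS=0
  ✓ 0x1E0E8  — 3 lookups
#1 VA=0x443A1C0E8 (r,kernel):
  TLB hit vpn=0x443A1C → PA=0x1E0E8

Entries read for #0: 3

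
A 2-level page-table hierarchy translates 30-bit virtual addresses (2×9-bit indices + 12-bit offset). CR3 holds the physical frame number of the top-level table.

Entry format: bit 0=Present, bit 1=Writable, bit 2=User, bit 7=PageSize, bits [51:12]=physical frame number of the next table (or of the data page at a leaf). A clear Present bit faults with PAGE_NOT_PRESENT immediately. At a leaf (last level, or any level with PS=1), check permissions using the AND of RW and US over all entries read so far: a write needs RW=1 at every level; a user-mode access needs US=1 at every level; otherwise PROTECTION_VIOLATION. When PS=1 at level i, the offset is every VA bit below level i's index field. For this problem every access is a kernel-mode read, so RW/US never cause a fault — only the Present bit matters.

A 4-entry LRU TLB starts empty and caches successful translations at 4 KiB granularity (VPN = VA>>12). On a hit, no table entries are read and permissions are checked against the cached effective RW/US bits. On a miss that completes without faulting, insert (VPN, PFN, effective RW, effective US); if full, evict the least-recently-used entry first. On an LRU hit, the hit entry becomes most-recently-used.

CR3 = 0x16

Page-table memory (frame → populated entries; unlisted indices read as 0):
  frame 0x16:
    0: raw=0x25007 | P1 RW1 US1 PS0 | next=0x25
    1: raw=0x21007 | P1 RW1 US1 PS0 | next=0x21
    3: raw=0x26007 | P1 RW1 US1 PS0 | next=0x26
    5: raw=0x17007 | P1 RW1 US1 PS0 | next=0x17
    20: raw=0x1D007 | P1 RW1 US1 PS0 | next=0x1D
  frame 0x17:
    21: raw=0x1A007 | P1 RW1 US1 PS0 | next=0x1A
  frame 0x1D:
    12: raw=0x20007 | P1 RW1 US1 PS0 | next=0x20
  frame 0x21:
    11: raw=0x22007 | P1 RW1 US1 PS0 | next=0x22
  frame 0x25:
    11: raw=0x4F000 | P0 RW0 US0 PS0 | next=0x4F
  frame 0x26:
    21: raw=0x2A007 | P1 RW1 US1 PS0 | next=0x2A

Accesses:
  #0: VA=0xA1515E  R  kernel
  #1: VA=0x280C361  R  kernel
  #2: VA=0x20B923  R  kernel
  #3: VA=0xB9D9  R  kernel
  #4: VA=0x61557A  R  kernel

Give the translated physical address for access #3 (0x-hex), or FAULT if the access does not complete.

Per-access translation:
#0 VA=0xA1515E (r,kernel):
  L0 @0x16[5] → 0x17007  P=1,RW=1,US=1,PS=0
  L1 @0x17[21] → 0x1A007  P=1,RW=1,US=1,PS=0
  ⇒ phys 0x1A15E  [2 reads]
#1 VA=0x280C361 (r,kernel):
  L0 @0x16[20] → 0x1D007  P=1,RW=1,US=1,PS=0
  L1 @0x1D[12] → 0x20007  P=1,RW=1,US=1,PS=0
  ⇒ phys 0x20361  [2 reads]
#2 VA=0x20B923 (r,kernel):
  L0 @0x16[1] → 0x21007  P=1,RW=1,US=1,PS=0
  L1 @0x21[11] → 0x22007  P=1,RW=1,US=1,PS=0
  ⇒ phys 0x22923  [2 reads]
#3 VA=0xB9D9 (r,kernel):
  L0 @0x16[0] → 0x25007  P=1,RW=1,US=1,PS=0
  L1 @0x25[11] → 0x4F000  P=0,RW=0,US=0,PS=0
  ✗ PAGE_NOT_PRESENT  [2 reads]
#4 VA=0x61557A (r,kernel):
  L0 @0x16[3] → 0x26007  P=1,RW=1,US=1,PS=0
  L1 @0x26[21] → 0x2A007  P=1,RW=1,US=1,PS=0
  ⇒ phys 0x2A57A  [2 reads]

Access #3 PA: FAULT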